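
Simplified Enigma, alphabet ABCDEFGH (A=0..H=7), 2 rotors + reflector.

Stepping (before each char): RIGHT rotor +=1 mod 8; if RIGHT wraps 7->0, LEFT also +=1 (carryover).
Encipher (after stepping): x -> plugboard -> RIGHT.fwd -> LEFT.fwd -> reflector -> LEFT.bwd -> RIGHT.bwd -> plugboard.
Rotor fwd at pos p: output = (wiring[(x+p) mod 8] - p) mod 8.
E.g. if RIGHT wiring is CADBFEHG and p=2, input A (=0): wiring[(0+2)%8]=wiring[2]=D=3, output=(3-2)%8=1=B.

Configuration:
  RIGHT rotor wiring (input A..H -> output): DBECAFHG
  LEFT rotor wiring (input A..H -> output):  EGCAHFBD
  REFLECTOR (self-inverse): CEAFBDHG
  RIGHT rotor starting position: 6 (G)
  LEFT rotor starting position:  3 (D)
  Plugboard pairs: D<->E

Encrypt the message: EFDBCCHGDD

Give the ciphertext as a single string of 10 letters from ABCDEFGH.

Answer: FCGAFHEBGG

Derivation:
Char 1 ('E'): step: R->7, L=3; E->plug->D->R->F->L->B->refl->E->L'->B->R'->F->plug->F
Char 2 ('F'): step: R->0, L->4 (L advanced); F->plug->F->R->F->L->C->refl->A->L'->E->R'->C->plug->C
Char 3 ('D'): step: R->1, L=4; D->plug->E->R->E->L->A->refl->C->L'->F->R'->G->plug->G
Char 4 ('B'): step: R->2, L=4; B->plug->B->R->A->L->D->refl->F->L'->C->R'->A->plug->A
Char 5 ('C'): step: R->3, L=4; C->plug->C->R->C->L->F->refl->D->L'->A->R'->F->plug->F
Char 6 ('C'): step: R->4, L=4; C->plug->C->R->D->L->H->refl->G->L'->G->R'->H->plug->H
Char 7 ('H'): step: R->5, L=4; H->plug->H->R->D->L->H->refl->G->L'->G->R'->D->plug->E
Char 8 ('G'): step: R->6, L=4; G->plug->G->R->C->L->F->refl->D->L'->A->R'->B->plug->B
Char 9 ('D'): step: R->7, L=4; D->plug->E->R->D->L->H->refl->G->L'->G->R'->G->plug->G
Char 10 ('D'): step: R->0, L->5 (L advanced); D->plug->E->R->A->L->A->refl->C->L'->H->R'->G->plug->G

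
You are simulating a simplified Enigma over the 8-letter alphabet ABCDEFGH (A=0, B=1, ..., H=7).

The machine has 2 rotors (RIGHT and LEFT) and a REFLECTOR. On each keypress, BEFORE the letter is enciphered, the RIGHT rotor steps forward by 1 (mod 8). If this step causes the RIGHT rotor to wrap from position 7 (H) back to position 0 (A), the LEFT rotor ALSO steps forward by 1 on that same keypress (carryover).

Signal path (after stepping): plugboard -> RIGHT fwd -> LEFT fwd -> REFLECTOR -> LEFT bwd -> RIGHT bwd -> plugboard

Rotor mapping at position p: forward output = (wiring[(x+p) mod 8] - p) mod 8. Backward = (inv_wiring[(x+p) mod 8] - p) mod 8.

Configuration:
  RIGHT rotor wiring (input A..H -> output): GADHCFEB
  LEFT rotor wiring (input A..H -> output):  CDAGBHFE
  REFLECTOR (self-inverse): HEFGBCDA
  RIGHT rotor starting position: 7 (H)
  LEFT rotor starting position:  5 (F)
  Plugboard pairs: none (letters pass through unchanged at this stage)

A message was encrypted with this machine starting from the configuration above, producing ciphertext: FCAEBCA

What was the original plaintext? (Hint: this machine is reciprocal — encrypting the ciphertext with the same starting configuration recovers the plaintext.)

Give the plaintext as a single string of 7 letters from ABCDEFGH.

Answer: BDHDAEF

Derivation:
Char 1 ('F'): step: R->0, L->6 (L advanced); F->plug->F->R->F->L->A->refl->H->L'->A->R'->B->plug->B
Char 2 ('C'): step: R->1, L=6; C->plug->C->R->G->L->D->refl->G->L'->B->R'->D->plug->D
Char 3 ('A'): step: R->2, L=6; A->plug->A->R->B->L->G->refl->D->L'->G->R'->H->plug->H
Char 4 ('E'): step: R->3, L=6; E->plug->E->R->G->L->D->refl->G->L'->B->R'->D->plug->D
Char 5 ('B'): step: R->4, L=6; B->plug->B->R->B->L->G->refl->D->L'->G->R'->A->plug->A
Char 6 ('C'): step: R->5, L=6; C->plug->C->R->E->L->C->refl->F->L'->D->R'->E->plug->E
Char 7 ('A'): step: R->6, L=6; A->plug->A->R->G->L->D->refl->G->L'->B->R'->F->plug->F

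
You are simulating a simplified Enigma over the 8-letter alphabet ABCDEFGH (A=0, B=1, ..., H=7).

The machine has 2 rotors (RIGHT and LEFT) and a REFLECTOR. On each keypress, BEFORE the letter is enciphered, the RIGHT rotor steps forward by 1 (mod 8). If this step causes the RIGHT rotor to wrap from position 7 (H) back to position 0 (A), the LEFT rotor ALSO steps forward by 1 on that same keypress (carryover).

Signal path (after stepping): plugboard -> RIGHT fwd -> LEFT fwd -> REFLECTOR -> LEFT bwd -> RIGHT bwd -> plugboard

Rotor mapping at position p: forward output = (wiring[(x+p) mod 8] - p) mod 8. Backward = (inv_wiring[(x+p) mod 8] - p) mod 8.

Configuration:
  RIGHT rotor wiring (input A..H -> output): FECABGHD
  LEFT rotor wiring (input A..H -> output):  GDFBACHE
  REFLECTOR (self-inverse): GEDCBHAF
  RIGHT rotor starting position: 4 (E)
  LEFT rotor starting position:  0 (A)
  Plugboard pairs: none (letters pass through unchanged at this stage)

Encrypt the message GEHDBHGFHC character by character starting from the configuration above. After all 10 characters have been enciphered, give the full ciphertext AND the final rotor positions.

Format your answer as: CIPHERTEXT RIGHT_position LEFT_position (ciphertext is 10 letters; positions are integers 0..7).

Answer: EHAFHEDGAG 6 1

Derivation:
Char 1 ('G'): step: R->5, L=0; G->plug->G->R->D->L->B->refl->E->L'->H->R'->E->plug->E
Char 2 ('E'): step: R->6, L=0; E->plug->E->R->E->L->A->refl->G->L'->A->R'->H->plug->H
Char 3 ('H'): step: R->7, L=0; H->plug->H->R->A->L->G->refl->A->L'->E->R'->A->plug->A
Char 4 ('D'): step: R->0, L->1 (L advanced); D->plug->D->R->A->L->C->refl->D->L'->G->R'->F->plug->F
Char 5 ('B'): step: R->1, L=1; B->plug->B->R->B->L->E->refl->B->L'->E->R'->H->plug->H
Char 6 ('H'): step: R->2, L=1; H->plug->H->R->C->L->A->refl->G->L'->F->R'->E->plug->E
Char 7 ('G'): step: R->3, L=1; G->plug->G->R->B->L->E->refl->B->L'->E->R'->D->plug->D
Char 8 ('F'): step: R->4, L=1; F->plug->F->R->A->L->C->refl->D->L'->G->R'->G->plug->G
Char 9 ('H'): step: R->5, L=1; H->plug->H->R->E->L->B->refl->E->L'->B->R'->A->plug->A
Char 10 ('C'): step: R->6, L=1; C->plug->C->R->H->L->F->refl->H->L'->D->R'->G->plug->G
Final: ciphertext=EHAFHEDGAG, RIGHT=6, LEFT=1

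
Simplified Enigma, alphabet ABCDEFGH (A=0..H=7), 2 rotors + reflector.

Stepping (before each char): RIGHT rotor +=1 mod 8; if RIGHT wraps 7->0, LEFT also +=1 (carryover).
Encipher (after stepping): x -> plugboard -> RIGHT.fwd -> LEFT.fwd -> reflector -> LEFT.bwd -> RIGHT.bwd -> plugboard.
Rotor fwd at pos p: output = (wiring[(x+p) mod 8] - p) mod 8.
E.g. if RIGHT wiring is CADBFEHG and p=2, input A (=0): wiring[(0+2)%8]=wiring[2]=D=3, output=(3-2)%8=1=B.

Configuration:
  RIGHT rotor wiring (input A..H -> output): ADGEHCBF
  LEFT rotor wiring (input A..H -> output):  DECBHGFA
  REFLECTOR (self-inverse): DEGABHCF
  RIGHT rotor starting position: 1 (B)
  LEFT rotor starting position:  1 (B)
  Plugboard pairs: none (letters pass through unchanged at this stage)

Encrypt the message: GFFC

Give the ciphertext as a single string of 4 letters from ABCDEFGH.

Char 1 ('G'): step: R->2, L=1; G->plug->G->R->G->L->H->refl->F->L'->E->R'->A->plug->A
Char 2 ('F'): step: R->3, L=1; F->plug->F->R->F->L->E->refl->B->L'->B->R'->A->plug->A
Char 3 ('F'): step: R->4, L=1; F->plug->F->R->H->L->C->refl->G->L'->D->R'->A->plug->A
Char 4 ('C'): step: R->5, L=1; C->plug->C->R->A->L->D->refl->A->L'->C->R'->H->plug->H

Answer: AAAH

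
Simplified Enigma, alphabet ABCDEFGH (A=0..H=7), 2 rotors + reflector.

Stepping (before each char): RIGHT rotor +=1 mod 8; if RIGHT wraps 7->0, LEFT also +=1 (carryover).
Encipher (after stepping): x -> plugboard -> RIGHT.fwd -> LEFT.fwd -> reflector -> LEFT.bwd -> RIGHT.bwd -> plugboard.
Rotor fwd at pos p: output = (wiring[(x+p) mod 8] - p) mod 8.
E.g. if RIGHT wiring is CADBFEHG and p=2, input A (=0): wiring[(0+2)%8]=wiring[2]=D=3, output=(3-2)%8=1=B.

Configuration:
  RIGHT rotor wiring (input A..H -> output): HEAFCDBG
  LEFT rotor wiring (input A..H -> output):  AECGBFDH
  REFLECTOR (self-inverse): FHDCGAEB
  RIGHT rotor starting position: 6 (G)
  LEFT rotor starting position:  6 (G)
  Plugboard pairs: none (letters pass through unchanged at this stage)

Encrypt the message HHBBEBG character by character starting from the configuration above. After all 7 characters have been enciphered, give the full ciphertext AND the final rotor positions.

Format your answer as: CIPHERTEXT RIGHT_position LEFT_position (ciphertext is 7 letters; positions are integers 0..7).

Char 1 ('H'): step: R->7, L=6; H->plug->H->R->C->L->C->refl->D->L'->G->R'->E->plug->E
Char 2 ('H'): step: R->0, L->7 (L advanced); H->plug->H->R->G->L->G->refl->E->L'->H->R'->A->plug->A
Char 3 ('B'): step: R->1, L=7; B->plug->B->R->H->L->E->refl->G->L'->G->R'->H->plug->H
Char 4 ('B'): step: R->2, L=7; B->plug->B->R->D->L->D->refl->C->L'->F->R'->G->plug->G
Char 5 ('E'): step: R->3, L=7; E->plug->E->R->D->L->D->refl->C->L'->F->R'->H->plug->H
Char 6 ('B'): step: R->4, L=7; B->plug->B->R->H->L->E->refl->G->L'->G->R'->A->plug->A
Char 7 ('G'): step: R->5, L=7; G->plug->G->R->A->L->A->refl->F->L'->C->R'->D->plug->D
Final: ciphertext=EAHGHAD, RIGHT=5, LEFT=7

Answer: EAHGHAD 5 7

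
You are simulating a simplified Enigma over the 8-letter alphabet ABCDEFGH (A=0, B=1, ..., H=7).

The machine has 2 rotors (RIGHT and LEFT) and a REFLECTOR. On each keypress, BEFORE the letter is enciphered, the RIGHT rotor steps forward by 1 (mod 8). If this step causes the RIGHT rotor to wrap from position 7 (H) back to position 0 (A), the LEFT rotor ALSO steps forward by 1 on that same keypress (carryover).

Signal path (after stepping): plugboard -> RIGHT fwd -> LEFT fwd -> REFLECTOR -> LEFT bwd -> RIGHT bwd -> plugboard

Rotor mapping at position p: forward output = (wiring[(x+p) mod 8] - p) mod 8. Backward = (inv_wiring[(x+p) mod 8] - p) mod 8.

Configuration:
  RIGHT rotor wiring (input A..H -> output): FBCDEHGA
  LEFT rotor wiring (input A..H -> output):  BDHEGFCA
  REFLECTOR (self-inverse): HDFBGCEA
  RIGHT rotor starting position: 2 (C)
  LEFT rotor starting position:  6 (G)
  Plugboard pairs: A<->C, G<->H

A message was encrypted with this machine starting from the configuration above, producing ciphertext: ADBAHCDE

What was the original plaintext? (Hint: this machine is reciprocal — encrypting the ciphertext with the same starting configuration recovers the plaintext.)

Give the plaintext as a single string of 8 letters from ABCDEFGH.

Answer: FAAHFDFB

Derivation:
Char 1 ('A'): step: R->3, L=6; A->plug->C->R->E->L->B->refl->D->L'->C->R'->F->plug->F
Char 2 ('D'): step: R->4, L=6; D->plug->D->R->E->L->B->refl->D->L'->C->R'->C->plug->A
Char 3 ('B'): step: R->5, L=6; B->plug->B->R->B->L->C->refl->F->L'->D->R'->C->plug->A
Char 4 ('A'): step: R->6, L=6; A->plug->C->R->H->L->H->refl->A->L'->G->R'->G->plug->H
Char 5 ('H'): step: R->7, L=6; H->plug->G->R->A->L->E->refl->G->L'->F->R'->F->plug->F
Char 6 ('C'): step: R->0, L->7 (L advanced); C->plug->A->R->F->L->H->refl->A->L'->D->R'->D->plug->D
Char 7 ('D'): step: R->1, L=7; D->plug->D->R->D->L->A->refl->H->L'->F->R'->F->plug->F
Char 8 ('E'): step: R->2, L=7; E->plug->E->R->E->L->F->refl->C->L'->B->R'->B->plug->B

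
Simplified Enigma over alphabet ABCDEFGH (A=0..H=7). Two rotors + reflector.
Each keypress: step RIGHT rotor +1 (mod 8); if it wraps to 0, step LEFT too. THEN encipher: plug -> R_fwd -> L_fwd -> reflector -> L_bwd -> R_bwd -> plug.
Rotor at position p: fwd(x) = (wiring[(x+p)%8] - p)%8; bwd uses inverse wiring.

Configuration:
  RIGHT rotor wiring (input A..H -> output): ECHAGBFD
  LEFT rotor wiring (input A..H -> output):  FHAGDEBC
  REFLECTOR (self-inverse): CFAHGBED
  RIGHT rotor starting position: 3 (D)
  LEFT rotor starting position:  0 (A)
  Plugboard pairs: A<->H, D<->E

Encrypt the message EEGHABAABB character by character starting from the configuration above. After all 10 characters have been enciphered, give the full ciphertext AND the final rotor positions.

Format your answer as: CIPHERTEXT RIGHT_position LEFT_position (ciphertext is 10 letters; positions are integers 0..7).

Answer: HFCDGGEFGE 5 1

Derivation:
Char 1 ('E'): step: R->4, L=0; E->plug->D->R->H->L->C->refl->A->L'->C->R'->A->plug->H
Char 2 ('E'): step: R->5, L=0; E->plug->D->R->H->L->C->refl->A->L'->C->R'->F->plug->F
Char 3 ('G'): step: R->6, L=0; G->plug->G->R->A->L->F->refl->B->L'->G->R'->C->plug->C
Char 4 ('H'): step: R->7, L=0; H->plug->A->R->E->L->D->refl->H->L'->B->R'->E->plug->D
Char 5 ('A'): step: R->0, L->1 (L advanced); A->plug->H->R->D->L->C->refl->A->L'->F->R'->G->plug->G
Char 6 ('B'): step: R->1, L=1; B->plug->B->R->G->L->B->refl->F->L'->C->R'->G->plug->G
Char 7 ('A'): step: R->2, L=1; A->plug->H->R->A->L->G->refl->E->L'->H->R'->D->plug->E
Char 8 ('A'): step: R->3, L=1; A->plug->H->R->E->L->D->refl->H->L'->B->R'->F->plug->F
Char 9 ('B'): step: R->4, L=1; B->plug->B->R->F->L->A->refl->C->L'->D->R'->G->plug->G
Char 10 ('B'): step: R->5, L=1; B->plug->B->R->A->L->G->refl->E->L'->H->R'->D->plug->E
Final: ciphertext=HFCDGGEFGE, RIGHT=5, LEFT=1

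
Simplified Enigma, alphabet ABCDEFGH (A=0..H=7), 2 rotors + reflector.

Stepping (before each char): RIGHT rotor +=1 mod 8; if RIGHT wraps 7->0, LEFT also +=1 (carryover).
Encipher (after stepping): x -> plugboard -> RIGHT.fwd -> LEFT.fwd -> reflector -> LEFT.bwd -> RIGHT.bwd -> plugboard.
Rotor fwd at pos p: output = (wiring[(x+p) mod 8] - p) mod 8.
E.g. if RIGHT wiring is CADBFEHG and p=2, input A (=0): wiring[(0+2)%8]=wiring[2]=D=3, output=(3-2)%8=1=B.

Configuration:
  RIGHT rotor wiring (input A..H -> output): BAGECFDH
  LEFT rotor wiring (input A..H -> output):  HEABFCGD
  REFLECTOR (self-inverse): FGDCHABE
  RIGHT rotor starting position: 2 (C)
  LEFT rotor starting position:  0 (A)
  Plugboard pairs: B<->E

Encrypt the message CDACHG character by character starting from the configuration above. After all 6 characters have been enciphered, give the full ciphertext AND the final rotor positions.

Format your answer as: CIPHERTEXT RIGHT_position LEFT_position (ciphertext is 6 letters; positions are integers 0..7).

Answer: BAFFEA 0 1

Derivation:
Char 1 ('C'): step: R->3, L=0; C->plug->C->R->C->L->A->refl->F->L'->E->R'->E->plug->B
Char 2 ('D'): step: R->4, L=0; D->plug->D->R->D->L->B->refl->G->L'->G->R'->A->plug->A
Char 3 ('A'): step: R->5, L=0; A->plug->A->R->A->L->H->refl->E->L'->B->R'->F->plug->F
Char 4 ('C'): step: R->6, L=0; C->plug->C->R->D->L->B->refl->G->L'->G->R'->F->plug->F
Char 5 ('H'): step: R->7, L=0; H->plug->H->R->E->L->F->refl->A->L'->C->R'->B->plug->E
Char 6 ('G'): step: R->0, L->1 (L advanced); G->plug->G->R->D->L->E->refl->H->L'->B->R'->A->plug->A
Final: ciphertext=BAFFEA, RIGHT=0, LEFT=1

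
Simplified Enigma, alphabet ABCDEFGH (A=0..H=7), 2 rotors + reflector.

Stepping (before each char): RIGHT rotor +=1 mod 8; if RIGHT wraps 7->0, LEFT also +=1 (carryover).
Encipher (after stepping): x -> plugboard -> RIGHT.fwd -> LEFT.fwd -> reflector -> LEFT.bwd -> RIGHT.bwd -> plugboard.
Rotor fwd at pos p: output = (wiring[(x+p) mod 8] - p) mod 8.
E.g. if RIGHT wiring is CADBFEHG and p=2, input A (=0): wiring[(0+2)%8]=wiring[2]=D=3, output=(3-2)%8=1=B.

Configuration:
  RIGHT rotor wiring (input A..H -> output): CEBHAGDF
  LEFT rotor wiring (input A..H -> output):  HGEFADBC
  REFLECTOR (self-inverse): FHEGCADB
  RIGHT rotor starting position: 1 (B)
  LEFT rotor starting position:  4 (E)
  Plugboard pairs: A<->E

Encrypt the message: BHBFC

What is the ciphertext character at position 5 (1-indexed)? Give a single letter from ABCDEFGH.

Char 1 ('B'): step: R->2, L=4; B->plug->B->R->F->L->C->refl->E->L'->A->R'->G->plug->G
Char 2 ('H'): step: R->3, L=4; H->plug->H->R->G->L->A->refl->F->L'->C->R'->E->plug->A
Char 3 ('B'): step: R->4, L=4; B->plug->B->R->C->L->F->refl->A->L'->G->R'->E->plug->A
Char 4 ('F'): step: R->5, L=4; F->plug->F->R->E->L->D->refl->G->L'->D->R'->H->plug->H
Char 5 ('C'): step: R->6, L=4; C->plug->C->R->E->L->D->refl->G->L'->D->R'->E->plug->A

A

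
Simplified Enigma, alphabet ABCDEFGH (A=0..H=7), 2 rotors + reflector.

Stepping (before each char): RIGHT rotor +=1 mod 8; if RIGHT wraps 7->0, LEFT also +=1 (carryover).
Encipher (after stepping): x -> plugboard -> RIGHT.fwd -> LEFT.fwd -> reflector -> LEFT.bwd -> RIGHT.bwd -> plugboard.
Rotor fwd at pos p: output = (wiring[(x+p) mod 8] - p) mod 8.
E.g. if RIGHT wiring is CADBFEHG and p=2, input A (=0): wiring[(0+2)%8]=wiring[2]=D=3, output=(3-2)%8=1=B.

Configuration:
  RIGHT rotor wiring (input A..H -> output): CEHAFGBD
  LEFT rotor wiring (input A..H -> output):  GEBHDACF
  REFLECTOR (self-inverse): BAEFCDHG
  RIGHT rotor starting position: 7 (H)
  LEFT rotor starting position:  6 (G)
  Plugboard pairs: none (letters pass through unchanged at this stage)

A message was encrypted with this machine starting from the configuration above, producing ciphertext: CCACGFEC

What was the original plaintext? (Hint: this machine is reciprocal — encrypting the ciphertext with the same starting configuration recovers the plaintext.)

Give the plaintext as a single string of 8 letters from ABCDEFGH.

Char 1 ('C'): step: R->0, L->7 (L advanced); C->plug->C->R->H->L->D->refl->F->L'->C->R'->A->plug->A
Char 2 ('C'): step: R->1, L=7; C->plug->C->R->H->L->D->refl->F->L'->C->R'->G->plug->G
Char 3 ('A'): step: R->2, L=7; A->plug->A->R->F->L->E->refl->C->L'->D->R'->C->plug->C
Char 4 ('C'): step: R->3, L=7; C->plug->C->R->D->L->C->refl->E->L'->F->R'->A->plug->A
Char 5 ('G'): step: R->4, L=7; G->plug->G->R->D->L->C->refl->E->L'->F->R'->C->plug->C
Char 6 ('F'): step: R->5, L=7; F->plug->F->R->C->L->F->refl->D->L'->H->R'->E->plug->E
Char 7 ('E'): step: R->6, L=7; E->plug->E->R->B->L->H->refl->G->L'->A->R'->H->plug->H
Char 8 ('C'): step: R->7, L=7; C->plug->C->R->F->L->E->refl->C->L'->D->R'->B->plug->B

Answer: AGCACEHB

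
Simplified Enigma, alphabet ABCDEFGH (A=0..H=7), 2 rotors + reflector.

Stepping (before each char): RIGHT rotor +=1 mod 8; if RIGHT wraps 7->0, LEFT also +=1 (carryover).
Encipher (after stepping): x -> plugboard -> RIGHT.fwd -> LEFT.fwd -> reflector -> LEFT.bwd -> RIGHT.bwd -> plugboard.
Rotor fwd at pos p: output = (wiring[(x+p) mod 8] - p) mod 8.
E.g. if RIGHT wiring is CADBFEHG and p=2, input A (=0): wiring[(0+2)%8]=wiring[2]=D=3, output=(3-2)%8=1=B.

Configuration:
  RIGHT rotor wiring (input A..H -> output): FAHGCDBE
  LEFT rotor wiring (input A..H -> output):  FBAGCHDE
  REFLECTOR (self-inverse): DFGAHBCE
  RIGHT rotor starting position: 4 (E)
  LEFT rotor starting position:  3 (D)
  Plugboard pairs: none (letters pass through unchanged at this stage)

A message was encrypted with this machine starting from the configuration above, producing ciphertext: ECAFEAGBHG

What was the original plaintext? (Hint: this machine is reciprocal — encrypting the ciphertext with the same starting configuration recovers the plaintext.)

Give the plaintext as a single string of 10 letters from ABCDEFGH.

Char 1 ('E'): step: R->5, L=3; E->plug->E->R->D->L->A->refl->D->L'->A->R'->D->plug->D
Char 2 ('C'): step: R->6, L=3; C->plug->C->R->H->L->F->refl->B->L'->E->R'->G->plug->G
Char 3 ('A'): step: R->7, L=3; A->plug->A->R->F->L->C->refl->G->L'->G->R'->B->plug->B
Char 4 ('F'): step: R->0, L->4 (L advanced); F->plug->F->R->D->L->A->refl->D->L'->B->R'->G->plug->G
Char 5 ('E'): step: R->1, L=4; E->plug->E->R->C->L->H->refl->E->L'->G->R'->B->plug->B
Char 6 ('A'): step: R->2, L=4; A->plug->A->R->F->L->F->refl->B->L'->E->R'->B->plug->B
Char 7 ('G'): step: R->3, L=4; G->plug->G->R->F->L->F->refl->B->L'->E->R'->H->plug->H
Char 8 ('B'): step: R->4, L=4; B->plug->B->R->H->L->C->refl->G->L'->A->R'->D->plug->D
Char 9 ('H'): step: R->5, L=4; H->plug->H->R->F->L->F->refl->B->L'->E->R'->B->plug->B
Char 10 ('G'): step: R->6, L=4; G->plug->G->R->E->L->B->refl->F->L'->F->R'->H->plug->H

Answer: DGBGBBHDBH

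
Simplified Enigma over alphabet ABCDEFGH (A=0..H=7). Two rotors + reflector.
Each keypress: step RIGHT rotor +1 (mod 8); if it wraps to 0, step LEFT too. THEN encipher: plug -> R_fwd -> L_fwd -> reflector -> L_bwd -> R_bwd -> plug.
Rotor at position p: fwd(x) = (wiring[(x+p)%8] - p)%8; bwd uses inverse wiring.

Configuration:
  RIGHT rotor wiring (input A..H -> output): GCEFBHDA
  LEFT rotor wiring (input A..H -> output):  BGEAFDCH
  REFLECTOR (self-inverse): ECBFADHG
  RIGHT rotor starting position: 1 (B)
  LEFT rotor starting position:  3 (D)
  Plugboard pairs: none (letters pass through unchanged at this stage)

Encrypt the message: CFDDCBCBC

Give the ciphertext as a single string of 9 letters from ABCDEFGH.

Char 1 ('C'): step: R->2, L=3; C->plug->C->R->H->L->B->refl->C->L'->B->R'->E->plug->E
Char 2 ('F'): step: R->3, L=3; F->plug->F->R->D->L->H->refl->G->L'->F->R'->E->plug->E
Char 3 ('D'): step: R->4, L=3; D->plug->D->R->E->L->E->refl->A->L'->C->R'->E->plug->E
Char 4 ('D'): step: R->5, L=3; D->plug->D->R->B->L->C->refl->B->L'->H->R'->F->plug->F
Char 5 ('C'): step: R->6, L=3; C->plug->C->R->A->L->F->refl->D->L'->G->R'->E->plug->E
Char 6 ('B'): step: R->7, L=3; B->plug->B->R->H->L->B->refl->C->L'->B->R'->A->plug->A
Char 7 ('C'): step: R->0, L->4 (L advanced); C->plug->C->R->E->L->F->refl->D->L'->D->R'->G->plug->G
Char 8 ('B'): step: R->1, L=4; B->plug->B->R->D->L->D->refl->F->L'->E->R'->C->plug->C
Char 9 ('C'): step: R->2, L=4; C->plug->C->R->H->L->E->refl->A->L'->G->R'->F->plug->F

Answer: EEEFEAGCF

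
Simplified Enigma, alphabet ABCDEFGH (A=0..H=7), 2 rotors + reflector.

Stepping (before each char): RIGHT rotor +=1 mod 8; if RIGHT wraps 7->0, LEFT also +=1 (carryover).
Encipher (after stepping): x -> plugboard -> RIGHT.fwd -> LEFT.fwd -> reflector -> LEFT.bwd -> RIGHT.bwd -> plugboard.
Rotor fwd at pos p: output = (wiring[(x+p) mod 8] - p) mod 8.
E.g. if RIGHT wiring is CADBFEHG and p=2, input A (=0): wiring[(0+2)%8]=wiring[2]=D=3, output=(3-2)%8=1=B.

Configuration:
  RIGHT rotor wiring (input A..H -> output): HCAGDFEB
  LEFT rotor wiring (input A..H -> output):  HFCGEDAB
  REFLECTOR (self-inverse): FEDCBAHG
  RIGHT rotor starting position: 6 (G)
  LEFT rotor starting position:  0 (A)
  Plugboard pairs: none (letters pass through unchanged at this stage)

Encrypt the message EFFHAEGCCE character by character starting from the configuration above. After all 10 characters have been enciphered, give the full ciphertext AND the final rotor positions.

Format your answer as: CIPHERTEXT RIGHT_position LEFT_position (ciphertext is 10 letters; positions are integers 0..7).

Answer: FAECFGAFFH 0 2

Derivation:
Char 1 ('E'): step: R->7, L=0; E->plug->E->R->H->L->B->refl->E->L'->E->R'->F->plug->F
Char 2 ('F'): step: R->0, L->1 (L advanced); F->plug->F->R->F->L->H->refl->G->L'->H->R'->A->plug->A
Char 3 ('F'): step: R->1, L=1; F->plug->F->R->D->L->D->refl->C->L'->E->R'->E->plug->E
Char 4 ('H'): step: R->2, L=1; H->plug->H->R->A->L->E->refl->B->L'->B->R'->C->plug->C
Char 5 ('A'): step: R->3, L=1; A->plug->A->R->D->L->D->refl->C->L'->E->R'->F->plug->F
Char 6 ('E'): step: R->4, L=1; E->plug->E->R->D->L->D->refl->C->L'->E->R'->G->plug->G
Char 7 ('G'): step: R->5, L=1; G->plug->G->R->B->L->B->refl->E->L'->A->R'->A->plug->A
Char 8 ('C'): step: R->6, L=1; C->plug->C->R->B->L->B->refl->E->L'->A->R'->F->plug->F
Char 9 ('C'): step: R->7, L=1; C->plug->C->R->D->L->D->refl->C->L'->E->R'->F->plug->F
Char 10 ('E'): step: R->0, L->2 (L advanced); E->plug->E->R->D->L->B->refl->E->L'->B->R'->H->plug->H
Final: ciphertext=FAECFGAFFH, RIGHT=0, LEFT=2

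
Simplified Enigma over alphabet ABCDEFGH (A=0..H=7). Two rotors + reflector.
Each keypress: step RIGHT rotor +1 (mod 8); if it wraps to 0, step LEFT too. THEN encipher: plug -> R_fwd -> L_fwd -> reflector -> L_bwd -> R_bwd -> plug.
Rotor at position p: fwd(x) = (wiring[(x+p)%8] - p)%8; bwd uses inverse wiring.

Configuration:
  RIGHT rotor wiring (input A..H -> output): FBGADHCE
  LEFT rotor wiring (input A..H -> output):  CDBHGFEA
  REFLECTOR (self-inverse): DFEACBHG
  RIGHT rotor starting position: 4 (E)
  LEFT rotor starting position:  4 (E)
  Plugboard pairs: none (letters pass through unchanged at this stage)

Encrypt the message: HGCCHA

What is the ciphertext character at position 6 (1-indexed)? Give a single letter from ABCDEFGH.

Char 1 ('H'): step: R->5, L=4; H->plug->H->R->G->L->F->refl->B->L'->B->R'->F->plug->F
Char 2 ('G'): step: R->6, L=4; G->plug->G->R->F->L->H->refl->G->L'->E->R'->A->plug->A
Char 3 ('C'): step: R->7, L=4; C->plug->C->R->C->L->A->refl->D->L'->H->R'->D->plug->D
Char 4 ('C'): step: R->0, L->5 (L advanced); C->plug->C->R->G->L->C->refl->E->L'->F->R'->A->plug->A
Char 5 ('H'): step: R->1, L=5; H->plug->H->R->E->L->G->refl->H->L'->B->R'->F->plug->F
Char 6 ('A'): step: R->2, L=5; A->plug->A->R->E->L->G->refl->H->L'->B->R'->C->plug->C

C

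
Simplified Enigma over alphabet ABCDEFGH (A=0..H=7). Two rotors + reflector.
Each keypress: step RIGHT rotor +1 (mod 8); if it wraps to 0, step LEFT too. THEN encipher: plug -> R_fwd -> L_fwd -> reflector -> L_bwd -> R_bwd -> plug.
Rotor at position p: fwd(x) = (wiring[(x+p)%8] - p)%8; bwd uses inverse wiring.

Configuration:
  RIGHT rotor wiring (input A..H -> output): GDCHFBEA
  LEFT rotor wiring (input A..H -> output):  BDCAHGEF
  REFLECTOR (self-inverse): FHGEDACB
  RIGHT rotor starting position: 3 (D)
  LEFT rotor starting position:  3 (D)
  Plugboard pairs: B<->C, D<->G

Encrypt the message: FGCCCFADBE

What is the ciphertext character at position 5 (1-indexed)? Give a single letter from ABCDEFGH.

Char 1 ('F'): step: R->4, L=3; F->plug->F->R->H->L->H->refl->B->L'->D->R'->H->plug->H
Char 2 ('G'): step: R->5, L=3; G->plug->D->R->B->L->E->refl->D->L'->C->R'->G->plug->D
Char 3 ('C'): step: R->6, L=3; C->plug->B->R->C->L->D->refl->E->L'->B->R'->F->plug->F
Char 4 ('C'): step: R->7, L=3; C->plug->B->R->H->L->H->refl->B->L'->D->R'->D->plug->G
Char 5 ('C'): step: R->0, L->4 (L advanced); C->plug->B->R->D->L->B->refl->H->L'->F->R'->E->plug->E

E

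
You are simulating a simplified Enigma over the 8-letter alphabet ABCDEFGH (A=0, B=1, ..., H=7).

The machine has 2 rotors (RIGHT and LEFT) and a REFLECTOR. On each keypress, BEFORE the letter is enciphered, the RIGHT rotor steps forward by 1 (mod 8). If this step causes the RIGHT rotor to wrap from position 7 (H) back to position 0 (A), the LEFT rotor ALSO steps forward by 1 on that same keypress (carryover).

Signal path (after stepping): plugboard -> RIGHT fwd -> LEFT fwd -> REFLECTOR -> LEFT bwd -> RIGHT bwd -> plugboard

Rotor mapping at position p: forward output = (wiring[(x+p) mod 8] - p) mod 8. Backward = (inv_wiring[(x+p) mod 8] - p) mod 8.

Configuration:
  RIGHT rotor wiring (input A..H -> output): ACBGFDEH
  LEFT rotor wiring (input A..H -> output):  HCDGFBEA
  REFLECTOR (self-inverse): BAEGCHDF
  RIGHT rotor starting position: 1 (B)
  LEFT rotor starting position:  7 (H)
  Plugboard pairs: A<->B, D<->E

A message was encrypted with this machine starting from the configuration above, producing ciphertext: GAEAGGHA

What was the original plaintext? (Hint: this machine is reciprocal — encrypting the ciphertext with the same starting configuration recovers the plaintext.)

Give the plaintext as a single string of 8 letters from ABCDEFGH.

Char 1 ('G'): step: R->2, L=7; G->plug->G->R->G->L->C->refl->E->L'->D->R'->C->plug->C
Char 2 ('A'): step: R->3, L=7; A->plug->B->R->C->L->D->refl->G->L'->F->R'->F->plug->F
Char 3 ('E'): step: R->4, L=7; E->plug->D->R->D->L->E->refl->C->L'->G->R'->F->plug->F
Char 4 ('A'): step: R->5, L=7; A->plug->B->R->H->L->F->refl->H->L'->E->R'->F->plug->F
Char 5 ('G'): step: R->6, L=7; G->plug->G->R->H->L->F->refl->H->L'->E->R'->D->plug->E
Char 6 ('G'): step: R->7, L=7; G->plug->G->R->E->L->H->refl->F->L'->H->R'->E->plug->D
Char 7 ('H'): step: R->0, L->0 (L advanced); H->plug->H->R->H->L->A->refl->B->L'->F->R'->E->plug->D
Char 8 ('A'): step: R->1, L=0; A->plug->B->R->A->L->H->refl->F->L'->E->R'->D->plug->E

Answer: CFFFEDDE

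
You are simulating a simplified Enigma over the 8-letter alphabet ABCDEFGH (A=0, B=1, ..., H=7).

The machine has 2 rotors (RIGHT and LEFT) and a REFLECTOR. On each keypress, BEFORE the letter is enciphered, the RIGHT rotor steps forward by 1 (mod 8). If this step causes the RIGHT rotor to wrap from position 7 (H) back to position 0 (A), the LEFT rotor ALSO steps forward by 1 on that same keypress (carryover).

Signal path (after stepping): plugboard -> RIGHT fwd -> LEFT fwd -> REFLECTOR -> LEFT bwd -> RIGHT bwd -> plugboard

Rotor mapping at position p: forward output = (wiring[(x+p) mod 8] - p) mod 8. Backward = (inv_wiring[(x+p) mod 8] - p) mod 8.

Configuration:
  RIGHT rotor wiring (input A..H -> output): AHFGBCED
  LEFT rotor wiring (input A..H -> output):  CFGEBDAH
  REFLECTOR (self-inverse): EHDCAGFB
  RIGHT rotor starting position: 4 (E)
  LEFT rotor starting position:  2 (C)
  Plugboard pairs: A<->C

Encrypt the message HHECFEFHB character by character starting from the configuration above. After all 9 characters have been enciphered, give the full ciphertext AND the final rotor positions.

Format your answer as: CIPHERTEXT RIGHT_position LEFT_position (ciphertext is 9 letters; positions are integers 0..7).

Answer: CBBAEBEEA 5 3

Derivation:
Char 1 ('H'): step: R->5, L=2; H->plug->H->R->E->L->G->refl->F->L'->F->R'->A->plug->C
Char 2 ('H'): step: R->6, L=2; H->plug->H->R->E->L->G->refl->F->L'->F->R'->B->plug->B
Char 3 ('E'): step: R->7, L=2; E->plug->E->R->H->L->D->refl->C->L'->B->R'->B->plug->B
Char 4 ('C'): step: R->0, L->3 (L advanced); C->plug->A->R->A->L->B->refl->H->L'->F->R'->C->plug->A
Char 5 ('F'): step: R->1, L=3; F->plug->F->R->D->L->F->refl->G->L'->B->R'->E->plug->E
Char 6 ('E'): step: R->2, L=3; E->plug->E->R->C->L->A->refl->E->L'->E->R'->B->plug->B
Char 7 ('F'): step: R->3, L=3; F->plug->F->R->F->L->H->refl->B->L'->A->R'->E->plug->E
Char 8 ('H'): step: R->4, L=3; H->plug->H->R->C->L->A->refl->E->L'->E->R'->E->plug->E
Char 9 ('B'): step: R->5, L=3; B->plug->B->R->H->L->D->refl->C->L'->G->R'->C->plug->A
Final: ciphertext=CBBAEBEEA, RIGHT=5, LEFT=3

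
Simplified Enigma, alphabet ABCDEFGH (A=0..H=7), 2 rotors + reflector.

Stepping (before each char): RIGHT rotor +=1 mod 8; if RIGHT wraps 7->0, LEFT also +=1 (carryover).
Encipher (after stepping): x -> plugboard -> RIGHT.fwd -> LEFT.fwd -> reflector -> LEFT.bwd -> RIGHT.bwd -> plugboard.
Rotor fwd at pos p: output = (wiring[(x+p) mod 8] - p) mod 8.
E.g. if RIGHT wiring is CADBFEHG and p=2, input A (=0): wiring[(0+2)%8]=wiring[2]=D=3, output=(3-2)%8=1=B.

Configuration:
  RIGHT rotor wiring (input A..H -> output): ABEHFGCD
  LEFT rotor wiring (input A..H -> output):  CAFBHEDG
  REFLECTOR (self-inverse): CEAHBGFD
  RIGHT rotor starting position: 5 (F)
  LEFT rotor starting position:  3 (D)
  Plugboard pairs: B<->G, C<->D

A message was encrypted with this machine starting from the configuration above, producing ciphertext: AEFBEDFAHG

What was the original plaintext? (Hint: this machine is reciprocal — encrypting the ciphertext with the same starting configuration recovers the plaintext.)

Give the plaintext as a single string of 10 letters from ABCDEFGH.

Answer: GFEAAHDCDH

Derivation:
Char 1 ('A'): step: R->6, L=3; A->plug->A->R->E->L->D->refl->H->L'->F->R'->B->plug->G
Char 2 ('E'): step: R->7, L=3; E->plug->E->R->A->L->G->refl->F->L'->G->R'->F->plug->F
Char 3 ('F'): step: R->0, L->4 (L advanced); F->plug->F->R->G->L->B->refl->E->L'->F->R'->E->plug->E
Char 4 ('B'): step: R->1, L=4; B->plug->G->R->C->L->H->refl->D->L'->A->R'->A->plug->A
Char 5 ('E'): step: R->2, L=4; E->plug->E->R->A->L->D->refl->H->L'->C->R'->A->plug->A
Char 6 ('D'): step: R->3, L=4; D->plug->C->R->D->L->C->refl->A->L'->B->R'->H->plug->H
Char 7 ('F'): step: R->4, L=4; F->plug->F->R->F->L->E->refl->B->L'->G->R'->C->plug->D
Char 8 ('A'): step: R->5, L=4; A->plug->A->R->B->L->A->refl->C->L'->D->R'->D->plug->C
Char 9 ('H'): step: R->6, L=4; H->plug->H->R->A->L->D->refl->H->L'->C->R'->C->plug->D
Char 10 ('G'): step: R->7, L=4; G->plug->B->R->B->L->A->refl->C->L'->D->R'->H->plug->H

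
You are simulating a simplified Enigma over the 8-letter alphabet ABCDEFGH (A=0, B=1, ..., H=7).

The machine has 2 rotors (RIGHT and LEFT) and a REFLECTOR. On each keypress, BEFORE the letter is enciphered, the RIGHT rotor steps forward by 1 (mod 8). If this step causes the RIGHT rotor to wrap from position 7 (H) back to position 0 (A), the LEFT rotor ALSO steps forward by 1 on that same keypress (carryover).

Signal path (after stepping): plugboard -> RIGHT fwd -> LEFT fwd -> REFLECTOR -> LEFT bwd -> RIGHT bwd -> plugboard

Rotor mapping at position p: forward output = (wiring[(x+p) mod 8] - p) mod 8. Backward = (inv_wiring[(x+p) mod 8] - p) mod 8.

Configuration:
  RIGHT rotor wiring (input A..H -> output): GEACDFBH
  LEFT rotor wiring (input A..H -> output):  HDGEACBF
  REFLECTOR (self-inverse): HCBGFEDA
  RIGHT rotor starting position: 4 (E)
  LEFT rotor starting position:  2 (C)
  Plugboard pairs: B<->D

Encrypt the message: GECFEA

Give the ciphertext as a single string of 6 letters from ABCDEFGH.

Answer: CGHGFH

Derivation:
Char 1 ('G'): step: R->5, L=2; G->plug->G->R->F->L->D->refl->G->L'->C->R'->C->plug->C
Char 2 ('E'): step: R->6, L=2; E->plug->E->R->C->L->G->refl->D->L'->F->R'->G->plug->G
Char 3 ('C'): step: R->7, L=2; C->plug->C->R->F->L->D->refl->G->L'->C->R'->H->plug->H
Char 4 ('F'): step: R->0, L->3 (L advanced); F->plug->F->R->F->L->E->refl->F->L'->B->R'->G->plug->G
Char 5 ('E'): step: R->1, L=3; E->plug->E->R->E->L->C->refl->B->L'->A->R'->F->plug->F
Char 6 ('A'): step: R->2, L=3; A->plug->A->R->G->L->A->refl->H->L'->C->R'->H->plug->H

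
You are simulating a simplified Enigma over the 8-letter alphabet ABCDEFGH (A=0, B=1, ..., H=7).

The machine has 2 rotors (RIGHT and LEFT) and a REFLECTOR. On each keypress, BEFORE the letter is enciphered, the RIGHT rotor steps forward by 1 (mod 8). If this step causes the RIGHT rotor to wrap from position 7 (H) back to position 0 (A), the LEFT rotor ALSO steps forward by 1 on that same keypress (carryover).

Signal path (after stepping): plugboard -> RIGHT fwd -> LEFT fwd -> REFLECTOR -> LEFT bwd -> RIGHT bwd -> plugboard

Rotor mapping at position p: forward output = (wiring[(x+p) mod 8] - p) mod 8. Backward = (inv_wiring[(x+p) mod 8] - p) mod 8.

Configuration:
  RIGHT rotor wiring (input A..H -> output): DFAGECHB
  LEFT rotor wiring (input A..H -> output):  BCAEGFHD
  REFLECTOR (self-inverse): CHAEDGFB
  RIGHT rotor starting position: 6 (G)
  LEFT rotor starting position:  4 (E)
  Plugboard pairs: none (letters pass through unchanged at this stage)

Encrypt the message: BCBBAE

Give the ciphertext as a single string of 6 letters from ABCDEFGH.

Answer: FHFCHB

Derivation:
Char 1 ('B'): step: R->7, L=4; B->plug->B->R->E->L->F->refl->G->L'->F->R'->F->plug->F
Char 2 ('C'): step: R->0, L->5 (L advanced); C->plug->C->R->A->L->A->refl->C->L'->B->R'->H->plug->H
Char 3 ('B'): step: R->1, L=5; B->plug->B->R->H->L->B->refl->H->L'->G->R'->F->plug->F
Char 4 ('B'): step: R->2, L=5; B->plug->B->R->E->L->F->refl->G->L'->C->R'->C->plug->C
Char 5 ('A'): step: R->3, L=5; A->plug->A->R->D->L->E->refl->D->L'->F->R'->H->plug->H
Char 6 ('E'): step: R->4, L=5; E->plug->E->R->H->L->B->refl->H->L'->G->R'->B->plug->B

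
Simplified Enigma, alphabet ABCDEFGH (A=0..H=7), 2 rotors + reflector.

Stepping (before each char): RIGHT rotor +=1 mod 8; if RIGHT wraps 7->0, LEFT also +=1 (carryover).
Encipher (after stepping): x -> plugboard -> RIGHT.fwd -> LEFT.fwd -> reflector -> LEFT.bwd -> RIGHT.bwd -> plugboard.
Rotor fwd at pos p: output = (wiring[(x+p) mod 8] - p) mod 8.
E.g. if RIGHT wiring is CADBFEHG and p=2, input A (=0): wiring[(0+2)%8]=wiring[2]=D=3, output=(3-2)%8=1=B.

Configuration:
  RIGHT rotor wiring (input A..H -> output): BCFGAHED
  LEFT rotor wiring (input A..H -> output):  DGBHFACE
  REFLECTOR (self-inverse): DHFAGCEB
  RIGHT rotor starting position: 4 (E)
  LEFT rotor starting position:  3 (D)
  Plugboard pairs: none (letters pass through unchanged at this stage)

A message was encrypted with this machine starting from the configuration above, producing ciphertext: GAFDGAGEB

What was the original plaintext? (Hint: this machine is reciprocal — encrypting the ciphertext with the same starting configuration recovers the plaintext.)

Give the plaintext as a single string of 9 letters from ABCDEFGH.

Char 1 ('G'): step: R->5, L=3; G->plug->G->R->B->L->C->refl->F->L'->C->R'->A->plug->A
Char 2 ('A'): step: R->6, L=3; A->plug->A->R->G->L->D->refl->A->L'->F->R'->B->plug->B
Char 3 ('F'): step: R->7, L=3; F->plug->F->R->B->L->C->refl->F->L'->C->R'->B->plug->B
Char 4 ('D'): step: R->0, L->4 (L advanced); D->plug->D->R->G->L->F->refl->C->L'->F->R'->C->plug->C
Char 5 ('G'): step: R->1, L=4; G->plug->G->R->C->L->G->refl->E->L'->B->R'->A->plug->A
Char 6 ('A'): step: R->2, L=4; A->plug->A->R->D->L->A->refl->D->L'->H->R'->G->plug->G
Char 7 ('G'): step: R->3, L=4; G->plug->G->R->H->L->D->refl->A->L'->D->R'->A->plug->A
Char 8 ('E'): step: R->4, L=4; E->plug->E->R->F->L->C->refl->F->L'->G->R'->F->plug->F
Char 9 ('B'): step: R->5, L=4; B->plug->B->R->H->L->D->refl->A->L'->D->R'->H->plug->H

Answer: ABBCAGAFH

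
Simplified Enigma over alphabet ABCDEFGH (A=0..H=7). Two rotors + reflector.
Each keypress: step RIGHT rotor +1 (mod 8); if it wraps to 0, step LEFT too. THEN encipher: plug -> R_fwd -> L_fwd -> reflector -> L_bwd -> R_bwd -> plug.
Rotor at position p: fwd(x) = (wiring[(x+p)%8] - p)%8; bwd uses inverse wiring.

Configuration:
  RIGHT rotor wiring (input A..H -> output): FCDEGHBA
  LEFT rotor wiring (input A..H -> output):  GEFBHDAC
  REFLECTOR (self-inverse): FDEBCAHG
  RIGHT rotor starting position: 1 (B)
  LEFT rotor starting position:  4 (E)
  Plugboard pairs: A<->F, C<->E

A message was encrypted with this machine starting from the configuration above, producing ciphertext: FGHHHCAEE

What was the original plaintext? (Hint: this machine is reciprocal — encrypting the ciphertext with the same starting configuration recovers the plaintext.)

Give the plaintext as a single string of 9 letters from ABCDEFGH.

Char 1 ('F'): step: R->2, L=4; F->plug->A->R->B->L->H->refl->G->L'->D->R'->G->plug->G
Char 2 ('G'): step: R->3, L=4; G->plug->G->R->H->L->F->refl->A->L'->F->R'->E->plug->C
Char 3 ('H'): step: R->4, L=4; H->plug->H->R->A->L->D->refl->B->L'->G->R'->F->plug->A
Char 4 ('H'): step: R->5, L=4; H->plug->H->R->B->L->H->refl->G->L'->D->R'->C->plug->E
Char 5 ('H'): step: R->6, L=4; H->plug->H->R->B->L->H->refl->G->L'->D->R'->A->plug->F
Char 6 ('C'): step: R->7, L=4; C->plug->E->R->F->L->A->refl->F->L'->H->R'->F->plug->A
Char 7 ('A'): step: R->0, L->5 (L advanced); A->plug->F->R->H->L->C->refl->E->L'->G->R'->E->plug->C
Char 8 ('E'): step: R->1, L=5; E->plug->C->R->D->L->B->refl->D->L'->B->R'->A->plug->F
Char 9 ('E'): step: R->2, L=5; E->plug->C->R->E->L->H->refl->G->L'->A->R'->H->plug->H

Answer: GCAEFACFH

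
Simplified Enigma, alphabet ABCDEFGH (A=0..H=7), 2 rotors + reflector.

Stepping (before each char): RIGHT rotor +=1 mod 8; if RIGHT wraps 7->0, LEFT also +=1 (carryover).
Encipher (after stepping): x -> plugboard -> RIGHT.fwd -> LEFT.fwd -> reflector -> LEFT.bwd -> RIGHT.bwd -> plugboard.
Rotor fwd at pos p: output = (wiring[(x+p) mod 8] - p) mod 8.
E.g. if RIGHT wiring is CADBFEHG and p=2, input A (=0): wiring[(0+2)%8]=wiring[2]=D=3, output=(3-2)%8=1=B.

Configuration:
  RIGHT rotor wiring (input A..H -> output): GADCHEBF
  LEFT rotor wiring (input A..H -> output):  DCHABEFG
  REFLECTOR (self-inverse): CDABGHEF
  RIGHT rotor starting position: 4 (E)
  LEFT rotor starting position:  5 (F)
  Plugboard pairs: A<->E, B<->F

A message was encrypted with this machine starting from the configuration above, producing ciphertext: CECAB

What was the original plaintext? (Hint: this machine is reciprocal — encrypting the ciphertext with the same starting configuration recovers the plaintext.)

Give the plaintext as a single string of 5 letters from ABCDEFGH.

Answer: FFGCF

Derivation:
Char 1 ('C'): step: R->5, L=5; C->plug->C->R->A->L->H->refl->F->L'->E->R'->B->plug->F
Char 2 ('E'): step: R->6, L=5; E->plug->A->R->D->L->G->refl->E->L'->H->R'->B->plug->F
Char 3 ('C'): step: R->7, L=5; C->plug->C->R->B->L->A->refl->C->L'->F->R'->G->plug->G
Char 4 ('A'): step: R->0, L->6 (L advanced); A->plug->E->R->H->L->G->refl->E->L'->D->R'->C->plug->C
Char 5 ('B'): step: R->1, L=6; B->plug->F->R->A->L->H->refl->F->L'->C->R'->B->plug->F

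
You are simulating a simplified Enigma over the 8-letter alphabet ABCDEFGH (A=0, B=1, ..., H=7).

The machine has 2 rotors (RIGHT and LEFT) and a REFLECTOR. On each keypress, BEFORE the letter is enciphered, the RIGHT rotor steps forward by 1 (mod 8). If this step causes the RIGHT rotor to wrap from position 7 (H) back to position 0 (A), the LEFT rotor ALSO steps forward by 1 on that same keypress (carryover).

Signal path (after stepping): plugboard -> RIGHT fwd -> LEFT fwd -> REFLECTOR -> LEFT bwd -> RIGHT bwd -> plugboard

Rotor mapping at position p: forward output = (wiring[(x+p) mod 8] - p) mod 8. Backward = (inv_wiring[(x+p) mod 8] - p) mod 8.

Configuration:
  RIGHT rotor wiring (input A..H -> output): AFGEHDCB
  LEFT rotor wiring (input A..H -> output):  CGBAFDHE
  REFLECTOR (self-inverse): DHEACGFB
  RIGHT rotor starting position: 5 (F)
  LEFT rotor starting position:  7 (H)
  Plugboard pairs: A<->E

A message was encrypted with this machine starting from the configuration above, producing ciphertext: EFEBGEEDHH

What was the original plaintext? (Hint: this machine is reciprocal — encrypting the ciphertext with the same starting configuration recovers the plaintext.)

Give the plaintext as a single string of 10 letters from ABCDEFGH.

Char 1 ('E'): step: R->6, L=7; E->plug->A->R->E->L->B->refl->H->L'->C->R'->C->plug->C
Char 2 ('F'): step: R->7, L=7; F->plug->F->R->A->L->F->refl->G->L'->F->R'->E->plug->A
Char 3 ('E'): step: R->0, L->0 (L advanced); E->plug->A->R->A->L->C->refl->E->L'->H->R'->E->plug->A
Char 4 ('B'): step: R->1, L=0; B->plug->B->R->F->L->D->refl->A->L'->D->R'->C->plug->C
Char 5 ('G'): step: R->2, L=0; G->plug->G->R->G->L->H->refl->B->L'->C->R'->B->plug->B
Char 6 ('E'): step: R->3, L=0; E->plug->A->R->B->L->G->refl->F->L'->E->R'->B->plug->B
Char 7 ('E'): step: R->4, L=0; E->plug->A->R->D->L->A->refl->D->L'->F->R'->D->plug->D
Char 8 ('D'): step: R->5, L=0; D->plug->D->R->D->L->A->refl->D->L'->F->R'->B->plug->B
Char 9 ('H'): step: R->6, L=0; H->plug->H->R->F->L->D->refl->A->L'->D->R'->B->plug->B
Char 10 ('H'): step: R->7, L=0; H->plug->H->R->D->L->A->refl->D->L'->F->R'->E->plug->A

Answer: CAACBBDBBA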